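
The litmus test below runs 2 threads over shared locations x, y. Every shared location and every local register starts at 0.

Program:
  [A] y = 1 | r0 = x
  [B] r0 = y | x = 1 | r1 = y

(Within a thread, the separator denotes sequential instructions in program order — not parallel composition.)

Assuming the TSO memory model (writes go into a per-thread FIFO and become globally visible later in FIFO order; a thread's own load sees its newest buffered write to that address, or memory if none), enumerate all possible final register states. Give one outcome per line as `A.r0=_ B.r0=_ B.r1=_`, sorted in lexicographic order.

outcome vector order: (A.r0,B.r0,B.r1)
|TSO outcomes| = 6

A.r0=0 B.r0=0 B.r1=0
A.r0=0 B.r0=0 B.r1=1
A.r0=0 B.r0=1 B.r1=1
A.r0=1 B.r0=0 B.r1=0
A.r0=1 B.r0=0 B.r1=1
A.r0=1 B.r0=1 B.r1=1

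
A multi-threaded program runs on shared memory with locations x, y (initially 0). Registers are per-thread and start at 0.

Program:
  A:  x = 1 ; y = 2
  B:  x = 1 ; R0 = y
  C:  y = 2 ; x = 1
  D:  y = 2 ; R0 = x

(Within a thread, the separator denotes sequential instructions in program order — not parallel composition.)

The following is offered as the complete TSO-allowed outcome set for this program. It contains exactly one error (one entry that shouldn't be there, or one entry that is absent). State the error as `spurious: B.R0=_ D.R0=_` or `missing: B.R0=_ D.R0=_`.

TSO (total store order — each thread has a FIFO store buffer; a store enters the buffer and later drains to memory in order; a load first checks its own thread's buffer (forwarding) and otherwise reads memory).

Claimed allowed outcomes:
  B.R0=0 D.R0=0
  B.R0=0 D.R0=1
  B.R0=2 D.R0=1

missing: B.R0=2 D.R0=0

outcome vector order: (B.R0,D.R0)
[TSO] allowed = {<0 0> <0 1> <2 0> <2 1>}
TSO∖claimed = {<2 0>}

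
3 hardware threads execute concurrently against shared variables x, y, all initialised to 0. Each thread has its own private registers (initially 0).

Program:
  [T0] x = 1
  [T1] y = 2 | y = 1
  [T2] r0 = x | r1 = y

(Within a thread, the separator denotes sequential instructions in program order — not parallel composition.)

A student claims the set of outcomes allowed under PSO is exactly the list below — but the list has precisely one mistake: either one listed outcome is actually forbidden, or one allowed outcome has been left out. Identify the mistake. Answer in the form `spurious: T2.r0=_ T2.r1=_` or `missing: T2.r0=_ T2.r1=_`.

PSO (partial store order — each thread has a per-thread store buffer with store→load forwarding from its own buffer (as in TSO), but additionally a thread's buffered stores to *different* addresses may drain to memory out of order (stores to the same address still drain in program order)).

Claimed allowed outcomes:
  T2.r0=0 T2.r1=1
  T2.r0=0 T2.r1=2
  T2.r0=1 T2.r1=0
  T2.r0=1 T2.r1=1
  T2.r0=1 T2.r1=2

missing: T2.r0=0 T2.r1=0

outcome vector order: (T2.r0,T2.r1)
under PSO → <0 0> <0 1> <0 2> <1 0> <1 1> <1 2>
PSO∖claimed = {<0 0>}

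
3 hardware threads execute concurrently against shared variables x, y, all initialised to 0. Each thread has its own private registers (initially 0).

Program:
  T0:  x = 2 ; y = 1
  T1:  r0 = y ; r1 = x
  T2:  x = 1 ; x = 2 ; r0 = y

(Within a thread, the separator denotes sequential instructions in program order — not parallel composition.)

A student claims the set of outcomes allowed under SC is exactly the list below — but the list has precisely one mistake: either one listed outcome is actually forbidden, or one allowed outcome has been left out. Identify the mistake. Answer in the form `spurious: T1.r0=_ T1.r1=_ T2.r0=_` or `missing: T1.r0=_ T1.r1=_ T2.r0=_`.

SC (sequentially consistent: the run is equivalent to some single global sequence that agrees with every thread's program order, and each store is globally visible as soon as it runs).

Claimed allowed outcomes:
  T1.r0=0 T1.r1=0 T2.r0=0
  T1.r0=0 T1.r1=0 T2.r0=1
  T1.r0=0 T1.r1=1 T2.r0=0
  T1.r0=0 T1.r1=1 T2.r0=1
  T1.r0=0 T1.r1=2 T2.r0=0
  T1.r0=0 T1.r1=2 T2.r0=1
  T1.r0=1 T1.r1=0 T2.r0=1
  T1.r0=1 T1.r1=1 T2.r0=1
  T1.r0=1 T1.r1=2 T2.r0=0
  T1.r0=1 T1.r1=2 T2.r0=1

spurious: T1.r0=1 T1.r1=0 T2.r0=1

outcome vector order: (T1.r0,T1.r1,T2.r0)
SC (9): <0 0 0>, <0 0 1>, <0 1 0>, <0 1 1>, <0 2 0>, <0 2 1>, <1 1 1>, <1 2 0>, <1 2 1>
claimed∖SC = {<1 0 1>}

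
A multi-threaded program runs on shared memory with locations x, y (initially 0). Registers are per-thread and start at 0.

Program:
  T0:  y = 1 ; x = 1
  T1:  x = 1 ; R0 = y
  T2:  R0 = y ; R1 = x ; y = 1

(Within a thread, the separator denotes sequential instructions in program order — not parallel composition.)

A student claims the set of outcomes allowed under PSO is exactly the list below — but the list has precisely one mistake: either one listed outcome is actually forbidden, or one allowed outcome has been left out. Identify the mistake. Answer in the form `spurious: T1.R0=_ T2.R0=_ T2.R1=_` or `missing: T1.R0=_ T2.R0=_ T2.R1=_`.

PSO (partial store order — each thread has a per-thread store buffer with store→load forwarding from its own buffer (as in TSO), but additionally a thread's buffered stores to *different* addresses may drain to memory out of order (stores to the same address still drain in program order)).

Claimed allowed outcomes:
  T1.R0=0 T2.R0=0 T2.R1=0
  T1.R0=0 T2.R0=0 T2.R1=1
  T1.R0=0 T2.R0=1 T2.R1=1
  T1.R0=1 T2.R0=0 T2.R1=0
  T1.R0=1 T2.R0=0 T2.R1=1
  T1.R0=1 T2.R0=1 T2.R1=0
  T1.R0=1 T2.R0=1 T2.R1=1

missing: T1.R0=0 T2.R0=1 T2.R1=0

outcome vector order: (T1.R0,T2.R0,T2.R1)
[PSO] allowed = {<0 0 0>; <0 0 1>; <0 1 0>; <0 1 1>; <1 0 0>; <1 0 1>; <1 1 0>; <1 1 1>}
PSO∖claimed = {<0 1 0>}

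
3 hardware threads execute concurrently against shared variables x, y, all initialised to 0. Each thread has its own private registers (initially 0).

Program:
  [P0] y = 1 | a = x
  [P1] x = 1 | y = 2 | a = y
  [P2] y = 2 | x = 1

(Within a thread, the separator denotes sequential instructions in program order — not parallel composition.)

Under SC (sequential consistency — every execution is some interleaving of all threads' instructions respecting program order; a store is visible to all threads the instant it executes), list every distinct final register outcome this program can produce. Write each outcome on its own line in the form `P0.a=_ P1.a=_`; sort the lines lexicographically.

P0.a=0 P1.a=2
P0.a=1 P1.a=1
P0.a=1 P1.a=2

outcome vector order: (P0.a,P1.a)
|SC outcomes| = 3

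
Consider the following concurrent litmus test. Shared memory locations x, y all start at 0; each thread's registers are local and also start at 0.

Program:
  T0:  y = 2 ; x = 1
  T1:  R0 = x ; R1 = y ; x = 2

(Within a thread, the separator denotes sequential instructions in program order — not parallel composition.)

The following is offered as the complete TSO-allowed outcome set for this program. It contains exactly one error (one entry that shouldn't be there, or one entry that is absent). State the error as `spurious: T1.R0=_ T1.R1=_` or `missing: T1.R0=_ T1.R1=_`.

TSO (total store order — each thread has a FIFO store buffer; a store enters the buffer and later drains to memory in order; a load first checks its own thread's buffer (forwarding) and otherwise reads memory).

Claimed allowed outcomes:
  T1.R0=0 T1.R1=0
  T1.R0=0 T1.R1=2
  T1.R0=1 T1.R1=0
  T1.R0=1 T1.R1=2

outcome vector order: (T1.R0,T1.R1)
under TSO → 0/0 0/2 1/2
claimed∖TSO = {1/0}

spurious: T1.R0=1 T1.R1=0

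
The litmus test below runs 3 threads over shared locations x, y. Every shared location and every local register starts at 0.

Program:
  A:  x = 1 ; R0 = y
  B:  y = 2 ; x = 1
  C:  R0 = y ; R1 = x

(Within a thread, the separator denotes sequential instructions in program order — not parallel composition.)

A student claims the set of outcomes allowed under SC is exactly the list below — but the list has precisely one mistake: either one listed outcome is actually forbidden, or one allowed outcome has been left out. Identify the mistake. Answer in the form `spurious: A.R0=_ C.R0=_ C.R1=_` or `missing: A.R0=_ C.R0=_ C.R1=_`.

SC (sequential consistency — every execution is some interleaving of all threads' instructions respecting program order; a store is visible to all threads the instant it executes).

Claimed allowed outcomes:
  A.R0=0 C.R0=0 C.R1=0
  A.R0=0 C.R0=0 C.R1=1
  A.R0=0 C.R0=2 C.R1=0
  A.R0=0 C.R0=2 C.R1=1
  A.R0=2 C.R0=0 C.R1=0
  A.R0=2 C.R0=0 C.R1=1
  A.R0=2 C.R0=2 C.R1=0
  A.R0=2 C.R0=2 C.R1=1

spurious: A.R0=0 C.R0=2 C.R1=0

outcome vector order: (A.R0,C.R0,C.R1)
[SC] allowed = {<0 0 0>, <0 0 1>, <0 2 1>, <2 0 0>, <2 0 1>, <2 2 0>, <2 2 1>}
claimed∖SC = {<0 2 0>}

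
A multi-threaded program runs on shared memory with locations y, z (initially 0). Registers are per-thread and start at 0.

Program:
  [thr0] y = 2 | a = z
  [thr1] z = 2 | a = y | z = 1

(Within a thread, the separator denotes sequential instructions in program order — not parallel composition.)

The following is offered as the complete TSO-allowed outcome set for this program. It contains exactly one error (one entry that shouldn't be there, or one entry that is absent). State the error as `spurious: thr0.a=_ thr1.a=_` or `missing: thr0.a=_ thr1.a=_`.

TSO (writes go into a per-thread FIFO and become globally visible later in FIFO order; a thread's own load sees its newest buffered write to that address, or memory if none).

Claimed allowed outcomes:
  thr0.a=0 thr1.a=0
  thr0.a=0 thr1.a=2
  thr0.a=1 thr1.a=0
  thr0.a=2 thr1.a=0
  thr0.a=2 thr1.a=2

missing: thr0.a=1 thr1.a=2

outcome vector order: (thr0.a,thr1.a)
[TSO] allowed = {0/0 0/2 1/0 1/2 2/0 2/2}
TSO∖claimed = {1/2}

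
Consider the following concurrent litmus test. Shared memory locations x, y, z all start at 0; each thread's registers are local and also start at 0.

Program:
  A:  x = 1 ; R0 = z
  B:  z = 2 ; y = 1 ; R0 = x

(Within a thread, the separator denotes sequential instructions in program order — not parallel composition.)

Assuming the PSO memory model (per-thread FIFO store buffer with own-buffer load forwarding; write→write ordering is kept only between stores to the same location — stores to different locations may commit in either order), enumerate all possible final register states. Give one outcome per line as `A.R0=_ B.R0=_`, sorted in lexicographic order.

outcome vector order: (A.R0,B.R0)
|PSO outcomes| = 4

A.R0=0 B.R0=0
A.R0=0 B.R0=1
A.R0=2 B.R0=0
A.R0=2 B.R0=1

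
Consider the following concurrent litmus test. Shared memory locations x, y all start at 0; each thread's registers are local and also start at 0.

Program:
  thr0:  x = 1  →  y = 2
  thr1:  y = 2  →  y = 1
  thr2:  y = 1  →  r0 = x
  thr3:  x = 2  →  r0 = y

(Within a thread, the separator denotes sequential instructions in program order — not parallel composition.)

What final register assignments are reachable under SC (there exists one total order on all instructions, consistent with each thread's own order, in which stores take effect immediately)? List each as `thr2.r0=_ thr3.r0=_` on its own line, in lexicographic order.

thr2.r0=0 thr3.r0=1
thr2.r0=0 thr3.r0=2
thr2.r0=1 thr3.r0=0
thr2.r0=1 thr3.r0=1
thr2.r0=1 thr3.r0=2
thr2.r0=2 thr3.r0=0
thr2.r0=2 thr3.r0=1
thr2.r0=2 thr3.r0=2

outcome vector order: (thr2.r0,thr3.r0)
|SC outcomes| = 8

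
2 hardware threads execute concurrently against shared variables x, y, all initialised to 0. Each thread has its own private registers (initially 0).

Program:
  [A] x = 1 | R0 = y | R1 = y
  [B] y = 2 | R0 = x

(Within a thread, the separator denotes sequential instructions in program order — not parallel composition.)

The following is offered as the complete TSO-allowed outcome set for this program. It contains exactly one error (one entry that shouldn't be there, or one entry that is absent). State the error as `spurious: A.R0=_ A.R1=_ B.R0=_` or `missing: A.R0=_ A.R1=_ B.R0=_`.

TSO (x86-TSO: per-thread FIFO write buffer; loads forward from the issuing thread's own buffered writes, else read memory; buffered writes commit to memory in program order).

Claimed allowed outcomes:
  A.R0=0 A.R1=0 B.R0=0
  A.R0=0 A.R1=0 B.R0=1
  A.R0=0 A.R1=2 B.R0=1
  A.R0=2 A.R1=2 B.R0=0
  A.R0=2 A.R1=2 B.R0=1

outcome vector order: (A.R0,A.R1,B.R0)
[TSO] allowed = {<0 0 0>; <0 0 1>; <0 2 0>; <0 2 1>; <2 2 0>; <2 2 1>}
TSO∖claimed = {<0 2 0>}

missing: A.R0=0 A.R1=2 B.R0=0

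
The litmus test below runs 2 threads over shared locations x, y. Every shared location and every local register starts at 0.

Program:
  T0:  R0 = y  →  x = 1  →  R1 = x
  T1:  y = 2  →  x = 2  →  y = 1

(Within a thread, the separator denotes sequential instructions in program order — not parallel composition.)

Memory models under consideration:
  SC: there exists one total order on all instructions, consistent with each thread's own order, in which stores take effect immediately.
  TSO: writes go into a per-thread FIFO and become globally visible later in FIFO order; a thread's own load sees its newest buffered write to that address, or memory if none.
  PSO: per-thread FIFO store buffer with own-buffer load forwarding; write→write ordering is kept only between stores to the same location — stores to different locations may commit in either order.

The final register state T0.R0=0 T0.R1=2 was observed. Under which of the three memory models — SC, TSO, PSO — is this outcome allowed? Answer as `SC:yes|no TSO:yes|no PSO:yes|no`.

outcome vector order: (T0.R0,T0.R1)
SC (5): <0 1>; <0 2>; <1 1>; <2 1>; <2 2>
TSO (5): <0 1>; <0 2>; <1 1>; <2 1>; <2 2>
PSO (6): <0 1>; <0 2>; <1 1>; <1 2>; <2 1>; <2 2>
target <0 2> ∈ {SC,TSO,PSO}

SC:yes TSO:yes PSO:yes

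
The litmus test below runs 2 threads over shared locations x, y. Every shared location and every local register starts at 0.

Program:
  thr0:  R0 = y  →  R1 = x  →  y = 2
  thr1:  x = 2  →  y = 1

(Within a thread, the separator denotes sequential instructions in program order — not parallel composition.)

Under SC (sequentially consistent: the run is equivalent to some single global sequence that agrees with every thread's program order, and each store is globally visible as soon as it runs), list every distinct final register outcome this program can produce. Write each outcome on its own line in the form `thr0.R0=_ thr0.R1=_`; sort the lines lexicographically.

thr0.R0=0 thr0.R1=0
thr0.R0=0 thr0.R1=2
thr0.R0=1 thr0.R1=2

outcome vector order: (thr0.R0,thr0.R1)
|SC outcomes| = 3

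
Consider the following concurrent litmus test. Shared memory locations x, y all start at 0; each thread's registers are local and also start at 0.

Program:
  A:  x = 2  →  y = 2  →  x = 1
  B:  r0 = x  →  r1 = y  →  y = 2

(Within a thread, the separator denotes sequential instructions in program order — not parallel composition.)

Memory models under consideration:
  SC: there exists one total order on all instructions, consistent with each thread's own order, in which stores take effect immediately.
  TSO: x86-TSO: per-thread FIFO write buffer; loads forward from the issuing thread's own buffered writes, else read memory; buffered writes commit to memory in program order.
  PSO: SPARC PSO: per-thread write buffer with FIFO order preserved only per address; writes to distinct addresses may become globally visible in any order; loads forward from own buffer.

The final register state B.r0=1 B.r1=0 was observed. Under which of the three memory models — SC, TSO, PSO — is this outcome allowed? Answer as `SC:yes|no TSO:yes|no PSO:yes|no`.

outcome vector order: (B.r0,B.r1)
[SC] allowed = {(0,0), (0,2), (1,2), (2,0), (2,2)}
[TSO] allowed = {(0,0), (0,2), (1,2), (2,0), (2,2)}
[PSO] allowed = {(0,0), (0,2), (1,0), (1,2), (2,0), (2,2)}
target (1,0) ∈ {PSO}

SC:no TSO:no PSO:yes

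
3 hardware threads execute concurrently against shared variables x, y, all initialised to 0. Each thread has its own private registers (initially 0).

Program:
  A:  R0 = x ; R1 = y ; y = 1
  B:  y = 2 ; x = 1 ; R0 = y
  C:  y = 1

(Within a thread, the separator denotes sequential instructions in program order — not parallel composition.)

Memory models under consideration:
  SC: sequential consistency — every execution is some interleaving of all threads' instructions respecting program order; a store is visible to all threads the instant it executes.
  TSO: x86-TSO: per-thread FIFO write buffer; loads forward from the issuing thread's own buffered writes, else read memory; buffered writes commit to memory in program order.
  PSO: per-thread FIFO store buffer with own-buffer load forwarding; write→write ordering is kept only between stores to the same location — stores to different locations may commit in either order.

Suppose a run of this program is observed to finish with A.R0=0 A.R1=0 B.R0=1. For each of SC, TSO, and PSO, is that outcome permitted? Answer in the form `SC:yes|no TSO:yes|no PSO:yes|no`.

outcome vector order: (A.R0,A.R1,B.R0)
under SC → (0,0,1) (0,0,2) (0,1,1) (0,1,2) (0,2,1) (0,2,2) (1,1,1) (1,1,2) (1,2,1) (1,2,2)
under TSO → (0,0,1) (0,0,2) (0,1,1) (0,1,2) (0,2,1) (0,2,2) (1,1,1) (1,1,2) (1,2,1) (1,2,2)
under PSO → (0,0,1) (0,0,2) (0,1,1) (0,1,2) (0,2,1) (0,2,2) (1,0,1) (1,0,2) (1,1,1) (1,1,2) (1,2,1) (1,2,2)
target (0,0,1) ∈ {SC,TSO,PSO}

SC:yes TSO:yes PSO:yes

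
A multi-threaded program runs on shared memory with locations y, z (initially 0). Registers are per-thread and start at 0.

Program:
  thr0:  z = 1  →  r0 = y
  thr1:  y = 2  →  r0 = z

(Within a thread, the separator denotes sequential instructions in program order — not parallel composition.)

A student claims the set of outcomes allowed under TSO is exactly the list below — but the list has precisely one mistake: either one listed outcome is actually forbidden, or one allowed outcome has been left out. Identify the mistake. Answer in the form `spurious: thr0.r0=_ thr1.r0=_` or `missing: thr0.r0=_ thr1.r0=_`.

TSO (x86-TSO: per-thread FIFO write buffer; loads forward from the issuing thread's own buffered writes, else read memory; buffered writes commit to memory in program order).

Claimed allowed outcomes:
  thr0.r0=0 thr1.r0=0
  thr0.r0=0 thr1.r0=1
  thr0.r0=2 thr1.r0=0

outcome vector order: (thr0.r0,thr1.r0)
TSO (4): 0/0; 0/1; 2/0; 2/1
TSO∖claimed = {2/1}

missing: thr0.r0=2 thr1.r0=1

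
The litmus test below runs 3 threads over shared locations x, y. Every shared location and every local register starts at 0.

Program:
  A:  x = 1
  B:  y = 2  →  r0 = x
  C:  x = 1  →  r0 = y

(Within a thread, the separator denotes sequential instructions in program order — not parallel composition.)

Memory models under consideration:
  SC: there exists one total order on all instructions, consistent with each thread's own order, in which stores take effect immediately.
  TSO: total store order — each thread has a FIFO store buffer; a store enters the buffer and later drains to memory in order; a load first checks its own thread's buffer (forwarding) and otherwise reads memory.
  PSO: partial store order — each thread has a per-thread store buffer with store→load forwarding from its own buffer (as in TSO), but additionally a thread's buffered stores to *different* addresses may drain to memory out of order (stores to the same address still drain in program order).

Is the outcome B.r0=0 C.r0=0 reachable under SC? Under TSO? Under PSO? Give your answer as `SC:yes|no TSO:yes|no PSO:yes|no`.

SC:no TSO:yes PSO:yes

outcome vector order: (B.r0,C.r0)
SC (3): <0 2>; <1 0>; <1 2>
TSO (4): <0 0>; <0 2>; <1 0>; <1 2>
PSO (4): <0 0>; <0 2>; <1 0>; <1 2>
target <0 0> ∈ {TSO,PSO}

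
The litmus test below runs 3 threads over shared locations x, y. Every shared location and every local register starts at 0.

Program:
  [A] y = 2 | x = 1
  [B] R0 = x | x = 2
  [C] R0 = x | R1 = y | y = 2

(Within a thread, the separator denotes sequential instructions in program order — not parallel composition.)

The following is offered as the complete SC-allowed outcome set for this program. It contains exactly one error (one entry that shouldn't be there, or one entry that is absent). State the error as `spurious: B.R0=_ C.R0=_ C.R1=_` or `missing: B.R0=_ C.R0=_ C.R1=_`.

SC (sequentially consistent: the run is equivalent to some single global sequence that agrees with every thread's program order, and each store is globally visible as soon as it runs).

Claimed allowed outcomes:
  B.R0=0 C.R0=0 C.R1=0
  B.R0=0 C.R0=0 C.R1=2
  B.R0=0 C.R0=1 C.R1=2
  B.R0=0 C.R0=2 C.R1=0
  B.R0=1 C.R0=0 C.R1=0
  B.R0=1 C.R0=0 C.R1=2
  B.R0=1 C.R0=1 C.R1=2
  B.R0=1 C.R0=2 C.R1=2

outcome vector order: (B.R0,C.R0,C.R1)
SC (9): <0 0 0>; <0 0 2>; <0 1 2>; <0 2 0>; <0 2 2>; <1 0 0>; <1 0 2>; <1 1 2>; <1 2 2>
SC∖claimed = {<0 2 2>}

missing: B.R0=0 C.R0=2 C.R1=2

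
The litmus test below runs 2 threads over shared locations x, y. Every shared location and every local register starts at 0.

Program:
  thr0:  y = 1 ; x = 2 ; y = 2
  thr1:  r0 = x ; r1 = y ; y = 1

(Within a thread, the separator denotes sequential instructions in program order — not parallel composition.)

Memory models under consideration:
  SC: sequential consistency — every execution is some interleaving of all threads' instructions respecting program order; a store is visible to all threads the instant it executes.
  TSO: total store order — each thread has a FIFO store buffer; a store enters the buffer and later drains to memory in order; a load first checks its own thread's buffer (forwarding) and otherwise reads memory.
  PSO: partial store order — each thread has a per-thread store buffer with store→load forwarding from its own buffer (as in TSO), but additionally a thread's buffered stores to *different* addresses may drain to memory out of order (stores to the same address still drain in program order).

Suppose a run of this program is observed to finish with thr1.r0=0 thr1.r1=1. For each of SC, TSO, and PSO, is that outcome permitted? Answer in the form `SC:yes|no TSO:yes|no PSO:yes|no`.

SC:yes TSO:yes PSO:yes

outcome vector order: (thr1.r0,thr1.r1)
under SC → <0 0> <0 1> <0 2> <2 1> <2 2>
under TSO → <0 0> <0 1> <0 2> <2 1> <2 2>
under PSO → <0 0> <0 1> <0 2> <2 0> <2 1> <2 2>
target <0 1> ∈ {SC,TSO,PSO}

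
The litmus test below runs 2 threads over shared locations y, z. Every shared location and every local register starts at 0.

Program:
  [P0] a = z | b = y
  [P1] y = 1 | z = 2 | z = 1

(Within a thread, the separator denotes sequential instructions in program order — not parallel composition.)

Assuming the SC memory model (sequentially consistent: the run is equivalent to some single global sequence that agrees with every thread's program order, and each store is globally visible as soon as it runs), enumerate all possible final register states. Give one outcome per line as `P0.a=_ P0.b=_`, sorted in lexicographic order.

outcome vector order: (P0.a,P0.b)
|SC outcomes| = 4

P0.a=0 P0.b=0
P0.a=0 P0.b=1
P0.a=1 P0.b=1
P0.a=2 P0.b=1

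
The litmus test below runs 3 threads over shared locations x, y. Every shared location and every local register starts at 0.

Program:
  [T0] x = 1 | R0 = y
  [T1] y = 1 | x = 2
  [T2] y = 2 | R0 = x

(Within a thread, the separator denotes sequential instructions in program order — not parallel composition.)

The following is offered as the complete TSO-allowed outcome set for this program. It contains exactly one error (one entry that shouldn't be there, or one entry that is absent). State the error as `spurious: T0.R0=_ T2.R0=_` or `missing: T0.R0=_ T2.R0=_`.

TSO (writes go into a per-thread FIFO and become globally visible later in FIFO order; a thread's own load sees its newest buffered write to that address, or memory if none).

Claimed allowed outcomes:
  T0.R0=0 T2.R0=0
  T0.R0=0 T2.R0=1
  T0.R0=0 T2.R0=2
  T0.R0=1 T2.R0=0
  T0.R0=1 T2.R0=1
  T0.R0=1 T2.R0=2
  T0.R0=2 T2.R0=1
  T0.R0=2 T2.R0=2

missing: T0.R0=2 T2.R0=0

outcome vector order: (T0.R0,T2.R0)
TSO: 9 outcomes — {(0,0) (0,1) (0,2) (1,0) (1,1) (1,2) (2,0) (2,1) (2,2)}
TSO∖claimed = {(2,0)}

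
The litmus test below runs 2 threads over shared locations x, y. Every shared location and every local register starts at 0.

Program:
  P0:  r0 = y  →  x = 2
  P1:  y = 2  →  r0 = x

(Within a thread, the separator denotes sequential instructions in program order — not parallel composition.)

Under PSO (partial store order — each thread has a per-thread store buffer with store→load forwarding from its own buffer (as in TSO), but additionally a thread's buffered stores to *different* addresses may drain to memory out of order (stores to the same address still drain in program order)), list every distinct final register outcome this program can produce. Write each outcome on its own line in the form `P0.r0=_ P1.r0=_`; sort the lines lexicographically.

outcome vector order: (P0.r0,P1.r0)
|PSO outcomes| = 4

P0.r0=0 P1.r0=0
P0.r0=0 P1.r0=2
P0.r0=2 P1.r0=0
P0.r0=2 P1.r0=2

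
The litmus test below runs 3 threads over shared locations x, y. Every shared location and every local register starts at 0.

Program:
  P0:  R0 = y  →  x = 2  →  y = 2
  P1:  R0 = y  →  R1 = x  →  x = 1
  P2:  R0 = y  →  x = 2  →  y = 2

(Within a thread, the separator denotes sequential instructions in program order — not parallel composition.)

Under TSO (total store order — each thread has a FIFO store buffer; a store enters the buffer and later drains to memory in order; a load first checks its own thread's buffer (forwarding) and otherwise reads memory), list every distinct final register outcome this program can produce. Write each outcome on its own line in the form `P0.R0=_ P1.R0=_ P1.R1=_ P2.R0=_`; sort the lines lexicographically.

P0.R0=0 P1.R0=0 P1.R1=0 P2.R0=0
P0.R0=0 P1.R0=0 P1.R1=0 P2.R0=2
P0.R0=0 P1.R0=0 P1.R1=2 P2.R0=0
P0.R0=0 P1.R0=0 P1.R1=2 P2.R0=2
P0.R0=0 P1.R0=2 P1.R1=2 P2.R0=0
P0.R0=0 P1.R0=2 P1.R1=2 P2.R0=2
P0.R0=2 P1.R0=0 P1.R1=0 P2.R0=0
P0.R0=2 P1.R0=0 P1.R1=2 P2.R0=0
P0.R0=2 P1.R0=2 P1.R1=2 P2.R0=0

outcome vector order: (P0.R0,P1.R0,P1.R1,P2.R0)
|TSO outcomes| = 9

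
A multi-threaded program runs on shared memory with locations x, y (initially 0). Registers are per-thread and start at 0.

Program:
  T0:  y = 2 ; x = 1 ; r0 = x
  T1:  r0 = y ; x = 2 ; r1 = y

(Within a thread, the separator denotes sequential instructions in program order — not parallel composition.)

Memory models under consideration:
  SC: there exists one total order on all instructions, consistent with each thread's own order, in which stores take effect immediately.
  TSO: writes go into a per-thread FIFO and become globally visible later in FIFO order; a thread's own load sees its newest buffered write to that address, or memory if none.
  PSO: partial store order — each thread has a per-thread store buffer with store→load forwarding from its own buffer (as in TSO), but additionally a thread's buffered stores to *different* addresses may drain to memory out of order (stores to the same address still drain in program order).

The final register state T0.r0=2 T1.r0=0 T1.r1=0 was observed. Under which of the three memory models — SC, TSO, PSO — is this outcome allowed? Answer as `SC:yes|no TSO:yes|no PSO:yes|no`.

outcome vector order: (T0.r0,T1.r0,T1.r1)
[SC] allowed = {(1,0,0) (1,0,2) (1,2,2) (2,0,2) (2,2,2)}
[TSO] allowed = {(1,0,0) (1,0,2) (1,2,2) (2,0,0) (2,0,2) (2,2,2)}
[PSO] allowed = {(1,0,0) (1,0,2) (1,2,2) (2,0,0) (2,0,2) (2,2,2)}
target (2,0,0) ∈ {TSO,PSO}

SC:no TSO:yes PSO:yes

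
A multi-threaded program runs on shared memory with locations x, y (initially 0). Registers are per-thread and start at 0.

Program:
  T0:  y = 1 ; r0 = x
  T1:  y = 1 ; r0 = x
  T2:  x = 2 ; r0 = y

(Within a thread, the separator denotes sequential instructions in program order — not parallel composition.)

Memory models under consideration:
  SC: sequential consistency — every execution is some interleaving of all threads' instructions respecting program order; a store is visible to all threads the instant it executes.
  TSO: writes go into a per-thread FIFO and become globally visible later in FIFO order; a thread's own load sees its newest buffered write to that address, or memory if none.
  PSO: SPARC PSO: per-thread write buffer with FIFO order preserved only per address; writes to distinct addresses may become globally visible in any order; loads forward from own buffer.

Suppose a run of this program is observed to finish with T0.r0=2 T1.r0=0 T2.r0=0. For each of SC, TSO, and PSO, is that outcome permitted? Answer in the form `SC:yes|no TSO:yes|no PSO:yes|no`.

SC:no TSO:yes PSO:yes

outcome vector order: (T0.r0,T1.r0,T2.r0)
SC: 5 outcomes — {001, 021, 201, 220, 221}
TSO: 8 outcomes — {000, 001, 020, 021, 200, 201, 220, 221}
PSO: 8 outcomes — {000, 001, 020, 021, 200, 201, 220, 221}
target 200 ∈ {TSO,PSO}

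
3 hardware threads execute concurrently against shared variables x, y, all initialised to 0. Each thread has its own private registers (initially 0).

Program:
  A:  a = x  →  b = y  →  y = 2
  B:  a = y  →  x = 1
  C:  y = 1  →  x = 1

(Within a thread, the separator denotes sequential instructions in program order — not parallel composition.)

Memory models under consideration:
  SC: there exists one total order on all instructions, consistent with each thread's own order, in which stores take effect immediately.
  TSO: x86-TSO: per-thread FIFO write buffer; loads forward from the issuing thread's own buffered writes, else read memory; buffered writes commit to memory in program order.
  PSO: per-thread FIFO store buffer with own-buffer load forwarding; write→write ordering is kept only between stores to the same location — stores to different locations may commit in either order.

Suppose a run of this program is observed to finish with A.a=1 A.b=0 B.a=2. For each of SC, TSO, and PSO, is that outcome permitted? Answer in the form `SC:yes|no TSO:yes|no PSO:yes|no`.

SC:no TSO:no PSO:yes

outcome vector order: (A.a,A.b,B.a)
under SC → (0,0,0); (0,0,1); (0,0,2); (0,1,0); (0,1,1); (0,1,2); (1,0,0); (1,1,0); (1,1,1); (1,1,2)
under TSO → (0,0,0); (0,0,1); (0,0,2); (0,1,0); (0,1,1); (0,1,2); (1,0,0); (1,1,0); (1,1,1); (1,1,2)
under PSO → (0,0,0); (0,0,1); (0,0,2); (0,1,0); (0,1,1); (0,1,2); (1,0,0); (1,0,1); (1,0,2); (1,1,0); (1,1,1); (1,1,2)
target (1,0,2) ∈ {PSO}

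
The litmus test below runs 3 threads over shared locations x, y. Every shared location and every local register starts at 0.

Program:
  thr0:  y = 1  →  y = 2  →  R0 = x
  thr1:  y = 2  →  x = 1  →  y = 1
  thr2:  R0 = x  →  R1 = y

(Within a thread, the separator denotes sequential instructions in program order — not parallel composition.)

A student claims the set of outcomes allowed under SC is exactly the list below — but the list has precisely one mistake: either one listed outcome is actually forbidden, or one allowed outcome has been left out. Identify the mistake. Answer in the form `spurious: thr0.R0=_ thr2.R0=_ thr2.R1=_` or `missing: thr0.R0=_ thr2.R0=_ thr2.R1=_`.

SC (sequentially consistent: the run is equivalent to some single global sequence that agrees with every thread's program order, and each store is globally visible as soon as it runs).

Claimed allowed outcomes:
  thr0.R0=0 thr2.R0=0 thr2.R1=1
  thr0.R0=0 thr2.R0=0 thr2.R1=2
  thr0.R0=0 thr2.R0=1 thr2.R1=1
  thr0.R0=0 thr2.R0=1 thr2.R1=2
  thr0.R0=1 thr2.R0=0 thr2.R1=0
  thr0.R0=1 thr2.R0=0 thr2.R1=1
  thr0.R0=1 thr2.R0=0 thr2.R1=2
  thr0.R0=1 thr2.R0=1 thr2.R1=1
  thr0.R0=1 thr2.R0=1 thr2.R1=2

outcome vector order: (thr0.R0,thr2.R0,thr2.R1)
[SC] allowed = {(0,0,0) (0,0,1) (0,0,2) (0,1,1) (0,1,2) (1,0,0) (1,0,1) (1,0,2) (1,1,1) (1,1,2)}
SC∖claimed = {(0,0,0)}

missing: thr0.R0=0 thr2.R0=0 thr2.R1=0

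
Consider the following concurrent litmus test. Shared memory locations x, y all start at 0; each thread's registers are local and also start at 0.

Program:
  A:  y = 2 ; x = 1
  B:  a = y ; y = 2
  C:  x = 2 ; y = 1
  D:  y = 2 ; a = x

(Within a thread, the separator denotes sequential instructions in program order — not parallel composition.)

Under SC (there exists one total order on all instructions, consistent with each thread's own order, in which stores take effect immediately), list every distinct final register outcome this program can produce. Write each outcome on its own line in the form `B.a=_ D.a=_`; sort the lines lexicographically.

B.a=0 D.a=0
B.a=0 D.a=1
B.a=0 D.a=2
B.a=1 D.a=0
B.a=1 D.a=1
B.a=1 D.a=2
B.a=2 D.a=0
B.a=2 D.a=1
B.a=2 D.a=2

outcome vector order: (B.a,D.a)
|SC outcomes| = 9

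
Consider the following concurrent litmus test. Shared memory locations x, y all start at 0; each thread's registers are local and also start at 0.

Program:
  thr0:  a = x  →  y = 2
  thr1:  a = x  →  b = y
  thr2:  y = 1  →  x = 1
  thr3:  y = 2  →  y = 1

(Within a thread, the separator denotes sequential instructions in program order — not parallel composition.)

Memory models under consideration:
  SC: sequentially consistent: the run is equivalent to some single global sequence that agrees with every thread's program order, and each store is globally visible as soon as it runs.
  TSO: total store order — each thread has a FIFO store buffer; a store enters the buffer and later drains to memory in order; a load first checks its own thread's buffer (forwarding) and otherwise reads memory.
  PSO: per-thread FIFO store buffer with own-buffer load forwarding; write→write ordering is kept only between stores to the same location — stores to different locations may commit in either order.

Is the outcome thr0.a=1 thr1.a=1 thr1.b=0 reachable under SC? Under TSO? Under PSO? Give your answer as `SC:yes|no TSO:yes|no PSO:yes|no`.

outcome vector order: (thr0.a,thr1.a,thr1.b)
SC (10): (0,0,0); (0,0,1); (0,0,2); (0,1,1); (0,1,2); (1,0,0); (1,0,1); (1,0,2); (1,1,1); (1,1,2)
TSO (10): (0,0,0); (0,0,1); (0,0,2); (0,1,1); (0,1,2); (1,0,0); (1,0,1); (1,0,2); (1,1,1); (1,1,2)
PSO (12): (0,0,0); (0,0,1); (0,0,2); (0,1,0); (0,1,1); (0,1,2); (1,0,0); (1,0,1); (1,0,2); (1,1,0); (1,1,1); (1,1,2)
target (1,1,0) ∈ {PSO}

SC:no TSO:no PSO:yes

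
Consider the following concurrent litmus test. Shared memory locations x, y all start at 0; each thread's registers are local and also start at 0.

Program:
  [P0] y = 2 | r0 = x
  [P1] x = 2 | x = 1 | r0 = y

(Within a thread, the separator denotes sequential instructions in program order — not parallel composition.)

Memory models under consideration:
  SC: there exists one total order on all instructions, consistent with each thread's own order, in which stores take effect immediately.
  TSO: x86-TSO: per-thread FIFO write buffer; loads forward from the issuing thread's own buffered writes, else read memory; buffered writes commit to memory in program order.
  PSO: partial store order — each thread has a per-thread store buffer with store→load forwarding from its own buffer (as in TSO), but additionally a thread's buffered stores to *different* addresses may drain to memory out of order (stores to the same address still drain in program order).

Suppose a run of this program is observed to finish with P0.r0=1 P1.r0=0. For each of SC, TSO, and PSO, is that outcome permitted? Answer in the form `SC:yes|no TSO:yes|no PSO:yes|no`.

SC:yes TSO:yes PSO:yes

outcome vector order: (P0.r0,P1.r0)
under SC → <0 2>; <1 0>; <1 2>; <2 2>
under TSO → <0 0>; <0 2>; <1 0>; <1 2>; <2 0>; <2 2>
under PSO → <0 0>; <0 2>; <1 0>; <1 2>; <2 0>; <2 2>
target <1 0> ∈ {SC,TSO,PSO}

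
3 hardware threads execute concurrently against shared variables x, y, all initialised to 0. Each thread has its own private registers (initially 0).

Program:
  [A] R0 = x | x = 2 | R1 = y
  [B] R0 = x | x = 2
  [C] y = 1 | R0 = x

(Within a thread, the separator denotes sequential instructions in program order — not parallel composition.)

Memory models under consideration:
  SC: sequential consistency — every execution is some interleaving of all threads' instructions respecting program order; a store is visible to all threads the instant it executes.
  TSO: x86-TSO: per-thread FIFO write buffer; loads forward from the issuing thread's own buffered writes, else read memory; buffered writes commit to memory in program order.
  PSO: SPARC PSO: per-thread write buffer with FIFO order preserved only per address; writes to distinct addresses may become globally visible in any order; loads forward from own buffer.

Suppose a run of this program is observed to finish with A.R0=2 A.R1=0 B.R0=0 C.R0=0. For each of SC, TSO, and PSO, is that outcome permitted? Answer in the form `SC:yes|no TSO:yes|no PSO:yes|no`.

outcome vector order: (A.R0,A.R1,B.R0,C.R0)
under SC → <0 0 0 2> <0 0 2 2> <0 1 0 0> <0 1 0 2> <0 1 2 0> <0 1 2 2> <2 0 0 2> <2 1 0 0> <2 1 0 2>
under TSO → <0 0 0 0> <0 0 0 2> <0 0 2 0> <0 0 2 2> <0 1 0 0> <0 1 0 2> <0 1 2 0> <0 1 2 2> <2 0 0 0> <2 0 0 2> <2 1 0 0> <2 1 0 2>
under PSO → <0 0 0 0> <0 0 0 2> <0 0 2 0> <0 0 2 2> <0 1 0 0> <0 1 0 2> <0 1 2 0> <0 1 2 2> <2 0 0 0> <2 0 0 2> <2 1 0 0> <2 1 0 2>
target <2 0 0 0> ∈ {TSO,PSO}

SC:no TSO:yes PSO:yes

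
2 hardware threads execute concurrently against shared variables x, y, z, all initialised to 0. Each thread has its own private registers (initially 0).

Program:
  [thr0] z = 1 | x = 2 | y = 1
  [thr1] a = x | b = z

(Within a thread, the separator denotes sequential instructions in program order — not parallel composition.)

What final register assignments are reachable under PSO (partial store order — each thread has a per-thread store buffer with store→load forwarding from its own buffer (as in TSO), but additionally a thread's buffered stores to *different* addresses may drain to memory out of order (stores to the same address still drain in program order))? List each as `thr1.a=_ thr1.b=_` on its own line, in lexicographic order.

outcome vector order: (thr1.a,thr1.b)
|PSO outcomes| = 4

thr1.a=0 thr1.b=0
thr1.a=0 thr1.b=1
thr1.a=2 thr1.b=0
thr1.a=2 thr1.b=1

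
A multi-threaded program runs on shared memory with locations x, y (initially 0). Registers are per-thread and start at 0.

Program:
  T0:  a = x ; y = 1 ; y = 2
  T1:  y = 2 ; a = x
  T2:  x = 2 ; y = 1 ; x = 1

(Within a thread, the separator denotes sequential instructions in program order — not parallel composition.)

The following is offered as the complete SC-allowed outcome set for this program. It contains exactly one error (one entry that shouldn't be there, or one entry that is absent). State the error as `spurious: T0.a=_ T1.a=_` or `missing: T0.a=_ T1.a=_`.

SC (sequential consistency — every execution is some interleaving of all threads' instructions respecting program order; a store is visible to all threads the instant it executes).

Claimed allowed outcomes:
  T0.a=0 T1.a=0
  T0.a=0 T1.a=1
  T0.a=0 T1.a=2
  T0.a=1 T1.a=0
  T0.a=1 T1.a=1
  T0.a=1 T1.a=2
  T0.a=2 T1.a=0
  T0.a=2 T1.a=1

missing: T0.a=2 T1.a=2

outcome vector order: (T0.a,T1.a)
SC: 9 outcomes — {00; 01; 02; 10; 11; 12; 20; 21; 22}
SC∖claimed = {22}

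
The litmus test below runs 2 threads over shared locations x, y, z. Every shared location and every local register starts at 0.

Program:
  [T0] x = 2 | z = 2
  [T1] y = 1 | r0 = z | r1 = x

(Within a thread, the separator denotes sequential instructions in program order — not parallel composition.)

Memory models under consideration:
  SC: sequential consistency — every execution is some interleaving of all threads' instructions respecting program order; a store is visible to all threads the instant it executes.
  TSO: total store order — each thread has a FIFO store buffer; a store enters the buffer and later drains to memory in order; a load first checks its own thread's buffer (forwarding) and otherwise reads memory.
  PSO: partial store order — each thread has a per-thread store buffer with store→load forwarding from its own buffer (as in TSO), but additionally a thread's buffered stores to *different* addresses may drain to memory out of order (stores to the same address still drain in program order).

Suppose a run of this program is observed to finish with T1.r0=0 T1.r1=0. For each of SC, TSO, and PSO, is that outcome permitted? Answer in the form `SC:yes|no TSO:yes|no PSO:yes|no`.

SC:yes TSO:yes PSO:yes

outcome vector order: (T1.r0,T1.r1)
SC: 3 outcomes — {<0 0> <0 2> <2 2>}
TSO: 3 outcomes — {<0 0> <0 2> <2 2>}
PSO: 4 outcomes — {<0 0> <0 2> <2 0> <2 2>}
target <0 0> ∈ {SC,TSO,PSO}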